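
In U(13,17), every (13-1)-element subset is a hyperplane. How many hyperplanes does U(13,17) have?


Hyperplanes of U(13,17) are flats of rank 12.
In a uniform matroid, these are exactly the (12)-element subsets.
Count = (17 choose 12) = 6188.

6188


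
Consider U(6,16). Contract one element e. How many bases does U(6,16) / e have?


Contracting e from U(6,16) gives U(5,15).
Bases of U(5,15) = C(15,5) = 3003.

3003


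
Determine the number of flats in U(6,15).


Flats of U(6,15): every subset of size < 6 is a flat, plus E itself.
Count = C(15,0) + C(15,1) + C(15,2) + C(15,3) + C(15,4) + C(15,5) + 1
     = 1 + 15 + 105 + 455 + 1365 + 3003 + 1
     = 4945.

4945


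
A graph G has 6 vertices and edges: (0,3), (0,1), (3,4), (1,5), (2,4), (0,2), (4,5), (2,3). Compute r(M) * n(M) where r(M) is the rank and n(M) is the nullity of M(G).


r(M) = |V| - c = 6 - 1 = 5.
nullity = |E| - r(M) = 8 - 5 = 3.
Product = 5 * 3 = 15.

15


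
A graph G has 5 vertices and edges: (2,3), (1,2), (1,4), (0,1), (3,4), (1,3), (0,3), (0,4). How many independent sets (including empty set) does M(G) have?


An independent set in a graphic matroid is an acyclic edge subset.
G has 5 vertices and 8 edges.
Enumerate all 2^8 = 256 subsets, checking for acyclicity.
Total independent sets = 128.

128


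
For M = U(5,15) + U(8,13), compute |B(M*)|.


(M1+M2)* = M1* + M2*.
M1* = U(10,15), bases: C(15,10) = 3003.
M2* = U(5,13), bases: C(13,5) = 1287.
|B(M*)| = 3003 * 1287 = 3864861.

3864861


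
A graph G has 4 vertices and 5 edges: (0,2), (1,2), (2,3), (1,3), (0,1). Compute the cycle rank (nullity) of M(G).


Cycle rank (nullity) = |E| - r(M) = |E| - (|V| - c).
|E| = 5, |V| = 4, c = 1.
Nullity = 5 - (4 - 1) = 5 - 3 = 2.

2


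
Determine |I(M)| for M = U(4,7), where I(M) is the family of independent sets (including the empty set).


Independent sets of U(4,7) are all subsets of size <= 4.
Count = (7 choose 0) + (7 choose 1) + (7 choose 2) + (7 choose 3) + (7 choose 4)
     = 1 + 7 + 21 + 35 + 35
     = 99.

99


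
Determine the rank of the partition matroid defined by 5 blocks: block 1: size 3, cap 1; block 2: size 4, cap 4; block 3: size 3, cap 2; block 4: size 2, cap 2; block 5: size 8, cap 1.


Rank of a partition matroid = sum of min(|Si|, ci) for each block.
= min(3,1) + min(4,4) + min(3,2) + min(2,2) + min(8,1)
= 1 + 4 + 2 + 2 + 1
= 10.

10


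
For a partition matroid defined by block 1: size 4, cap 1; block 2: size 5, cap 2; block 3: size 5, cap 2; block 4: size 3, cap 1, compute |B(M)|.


A basis picks exactly ci elements from block i.
Number of bases = product of C(|Si|, ci).
= C(4,1) * C(5,2) * C(5,2) * C(3,1)
= 4 * 10 * 10 * 3
= 1200.

1200


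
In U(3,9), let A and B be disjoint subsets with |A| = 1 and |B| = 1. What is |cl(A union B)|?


|A union B| = 1 + 1 = 2 (disjoint).
In U(3,9), cl(S) = S if |S| < 3, else cl(S) = E.
Since 2 < 3, cl(A union B) = A union B.
|cl(A union B)| = 2.

2


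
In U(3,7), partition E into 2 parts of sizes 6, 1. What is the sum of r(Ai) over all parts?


r(Ai) = min(|Ai|, 3) for each part.
Sum = min(6,3) + min(1,3)
    = 3 + 1
    = 4.

4


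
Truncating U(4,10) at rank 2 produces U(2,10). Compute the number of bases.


Truncating U(4,10) to rank 2 gives U(2,10).
Bases of U(2,10) are all 2-element subsets of 10 elements.
Number of bases = C(10,2) = 10! / (2! * 8!) = 45.

45


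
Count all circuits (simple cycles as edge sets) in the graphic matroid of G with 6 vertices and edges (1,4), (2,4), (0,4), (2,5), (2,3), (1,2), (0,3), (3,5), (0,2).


A circuit in a graphic matroid = edge set of a simple cycle.
G has 6 vertices and 9 edges.
Enumerating all minimal edge subsets forming cycles...
Total circuits found: 10.

10


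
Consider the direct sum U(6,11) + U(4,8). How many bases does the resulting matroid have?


Bases of a direct sum M1 + M2: |B| = |B(M1)| * |B(M2)|.
|B(U(6,11))| = C(11,6) = 462.
|B(U(4,8))| = C(8,4) = 70.
Total bases = 462 * 70 = 32340.

32340


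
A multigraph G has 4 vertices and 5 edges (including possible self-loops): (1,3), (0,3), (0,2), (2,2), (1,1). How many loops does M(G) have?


In a graphic matroid, a loop is a self-loop edge (u,u) with rank 0.
Examining all 5 edges for self-loops...
Self-loops found: (2,2), (1,1)
Number of loops = 2.

2


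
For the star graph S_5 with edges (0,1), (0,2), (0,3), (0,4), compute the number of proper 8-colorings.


P(tree, k) = k * (k-1)^(4) for any tree on 5 vertices.
P(8) = 8 * 7^4 = 8 * 2401 = 19208.

19208


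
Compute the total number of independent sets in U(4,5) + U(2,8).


For a direct sum, |I(M1+M2)| = |I(M1)| * |I(M2)|.
|I(U(4,5))| = sum C(5,k) for k=0..4 = 31.
|I(U(2,8))| = sum C(8,k) for k=0..2 = 37.
Total = 31 * 37 = 1147.

1147


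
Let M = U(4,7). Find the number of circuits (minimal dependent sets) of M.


In U(4,7), circuits are the (5)-element subsets.
Any set of 5 elements is dependent, and removing any one element gives
an independent set of size 4, so it is a minimal dependent set.
Number of circuits = (7 choose 5) = 21.

21


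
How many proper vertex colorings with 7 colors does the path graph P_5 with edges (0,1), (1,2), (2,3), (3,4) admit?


P(P_5, k) = k * (k-1)^(4).
P(7) = 7 * 6^4 = 7 * 1296 = 9072.

9072


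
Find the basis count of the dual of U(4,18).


The dual of U(r,n) is U(n-r, n) = U(14,18).
Bases of U(14,18) are all (14)-element subsets.
|B(M*)| = C(18,14) = 3060.

3060


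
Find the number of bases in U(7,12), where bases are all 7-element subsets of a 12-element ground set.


Bases of U(7,12) are all 7-element subsets of the 12-element ground set.
Number of bases = C(12,7).
C(12,7) = 792.

792


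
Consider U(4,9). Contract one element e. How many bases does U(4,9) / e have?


Contracting e from U(4,9) gives U(3,8).
Bases of U(3,8) = C(8,3) = (8 * 7 * 6) / (1 * 2 * 3) = 56.

56


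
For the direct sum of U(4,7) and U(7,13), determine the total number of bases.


Bases of a direct sum M1 + M2: |B| = |B(M1)| * |B(M2)|.
|B(U(4,7))| = C(7,4) = 35.
|B(U(7,13))| = C(13,7) = 1716.
Total bases = 35 * 1716 = 60060.

60060


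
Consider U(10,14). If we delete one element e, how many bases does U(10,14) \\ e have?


Deleting e from U(10,14) gives U(10,13) since n > r.
Bases of U(10,13) = C(13,10) = 13! / (10! * 3!) = 286.

286


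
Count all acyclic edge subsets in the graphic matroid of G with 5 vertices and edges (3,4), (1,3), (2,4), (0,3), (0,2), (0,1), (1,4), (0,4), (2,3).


An independent set in a graphic matroid is an acyclic edge subset.
G has 5 vertices and 9 edges.
Enumerate all 2^9 = 512 subsets, checking for acyclicity.
Total independent sets = 198.

198


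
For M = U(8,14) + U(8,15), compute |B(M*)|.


(M1+M2)* = M1* + M2*.
M1* = U(6,14), bases: C(14,6) = 3003.
M2* = U(7,15), bases: C(15,7) = 6435.
|B(M*)| = 3003 * 6435 = 19324305.

19324305


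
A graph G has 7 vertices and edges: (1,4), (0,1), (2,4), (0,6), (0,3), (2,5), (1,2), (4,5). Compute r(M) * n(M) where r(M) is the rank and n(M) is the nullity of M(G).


r(M) = |V| - c = 7 - 1 = 6.
nullity = |E| - r(M) = 8 - 6 = 2.
Product = 6 * 2 = 12.

12


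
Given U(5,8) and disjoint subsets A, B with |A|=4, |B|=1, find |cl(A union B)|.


|A union B| = 4 + 1 = 5 (disjoint).
In U(5,8), cl(S) = S if |S| < 5, else cl(S) = E.
Since 5 >= 5, cl(A union B) = E.
|cl(A union B)| = 8.

8


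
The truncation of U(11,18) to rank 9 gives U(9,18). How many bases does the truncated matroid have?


Truncating U(11,18) to rank 9 gives U(9,18).
Bases of U(9,18) are all 9-element subsets of 18 elements.
Number of bases = (18 choose 9) = 48620.

48620


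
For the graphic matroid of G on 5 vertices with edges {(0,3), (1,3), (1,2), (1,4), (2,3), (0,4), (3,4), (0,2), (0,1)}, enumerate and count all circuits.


A circuit in a graphic matroid = edge set of a simple cycle.
G has 5 vertices and 9 edges.
Enumerating all minimal edge subsets forming cycles...
Total circuits found: 22.

22


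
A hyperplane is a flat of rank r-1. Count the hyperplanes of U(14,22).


Hyperplanes of U(14,22) are flats of rank 13.
In a uniform matroid, these are exactly the (13)-element subsets.
Count = C(22,13) = 22! / (13! * 9!) = 497420.

497420


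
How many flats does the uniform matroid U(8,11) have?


Flats of U(8,11): every subset of size < 8 is a flat, plus E itself.
Count = C(11,0) + C(11,1) + C(11,2) + C(11,3) + C(11,4) + C(11,5) + C(11,6) + C(11,7) + 1
     = 1 + 11 + 55 + 165 + 330 + 462 + 462 + 330 + 1
     = 1817.

1817


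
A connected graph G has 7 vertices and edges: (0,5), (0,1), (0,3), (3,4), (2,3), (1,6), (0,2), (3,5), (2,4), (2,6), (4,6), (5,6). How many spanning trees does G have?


By Kirchhoff's matrix tree theorem, the number of spanning trees equals
the determinant of any cofactor of the Laplacian matrix L.
G has 7 vertices and 12 edges.
Computing the (6 x 6) cofactor determinant gives 354.

354


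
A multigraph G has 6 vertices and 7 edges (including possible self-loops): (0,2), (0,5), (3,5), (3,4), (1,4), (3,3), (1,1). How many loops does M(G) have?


In a graphic matroid, a loop is a self-loop edge (u,u) with rank 0.
Examining all 7 edges for self-loops...
Self-loops found: (3,3), (1,1)
Number of loops = 2.

2


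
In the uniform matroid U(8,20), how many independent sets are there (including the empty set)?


Independent sets of U(8,20) are all subsets of size <= 8.
Count = C(20,0) + C(20,1) + C(20,2) + C(20,3) + C(20,4) + C(20,5) + C(20,6) + C(20,7) + C(20,8)
     = 1 + 20 + 190 + 1140 + 4845 + 15504 + 38760 + 77520 + 125970
     = 263950.

263950


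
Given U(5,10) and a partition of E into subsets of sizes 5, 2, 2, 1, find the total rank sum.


r(Ai) = min(|Ai|, 5) for each part.
Sum = min(5,5) + min(2,5) + min(2,5) + min(1,5)
    = 5 + 2 + 2 + 1
    = 10.

10


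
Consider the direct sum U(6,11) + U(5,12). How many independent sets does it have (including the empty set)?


For a direct sum, |I(M1+M2)| = |I(M1)| * |I(M2)|.
|I(U(6,11))| = sum C(11,k) for k=0..6 = 1486.
|I(U(5,12))| = sum C(12,k) for k=0..5 = 1586.
Total = 1486 * 1586 = 2356796.

2356796


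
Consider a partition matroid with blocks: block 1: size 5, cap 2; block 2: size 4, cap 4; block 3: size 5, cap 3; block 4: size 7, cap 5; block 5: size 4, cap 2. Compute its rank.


Rank of a partition matroid = sum of min(|Si|, ci) for each block.
= min(5,2) + min(4,4) + min(5,3) + min(7,5) + min(4,2)
= 2 + 4 + 3 + 5 + 2
= 16.

16


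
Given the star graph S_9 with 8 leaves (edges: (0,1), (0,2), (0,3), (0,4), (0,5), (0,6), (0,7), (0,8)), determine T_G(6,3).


A star on 9 vertices is a tree with 8 edges.
T(x,y) = x^(8) for any tree.
T(6,3) = 6^8 = 1679616.

1679616


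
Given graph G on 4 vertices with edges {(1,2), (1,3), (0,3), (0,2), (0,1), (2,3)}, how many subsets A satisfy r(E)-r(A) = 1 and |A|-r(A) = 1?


R(x,y) = sum over A in 2^E of x^(r(E)-r(A)) * y^(|A|-r(A)).
G has 4 vertices, 6 edges. r(E) = 3.
Enumerate all 2^6 = 64 subsets.
Count subsets with r(E)-r(A)=1 and |A|-r(A)=1: 4.

4


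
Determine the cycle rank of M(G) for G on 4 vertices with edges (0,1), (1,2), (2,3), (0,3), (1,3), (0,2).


Cycle rank (nullity) = |E| - r(M) = |E| - (|V| - c).
|E| = 6, |V| = 4, c = 1.
Nullity = 6 - (4 - 1) = 6 - 3 = 3.

3


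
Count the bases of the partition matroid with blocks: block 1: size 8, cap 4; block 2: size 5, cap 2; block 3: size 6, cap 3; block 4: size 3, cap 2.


A basis picks exactly ci elements from block i.
Number of bases = product of C(|Si|, ci).
= C(8,4) * C(5,2) * C(6,3) * C(3,2)
= 70 * 10 * 20 * 3
= 42000.

42000


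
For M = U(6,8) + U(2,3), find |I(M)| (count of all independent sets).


For a direct sum, |I(M1+M2)| = |I(M1)| * |I(M2)|.
|I(U(6,8))| = sum C(8,k) for k=0..6 = 247.
|I(U(2,3))| = sum C(3,k) for k=0..2 = 7.
Total = 247 * 7 = 1729.

1729


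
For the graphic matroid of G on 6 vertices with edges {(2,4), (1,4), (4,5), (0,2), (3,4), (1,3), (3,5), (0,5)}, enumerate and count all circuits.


A circuit in a graphic matroid = edge set of a simple cycle.
G has 6 vertices and 8 edges.
Enumerating all minimal edge subsets forming cycles...
Total circuits found: 6.

6


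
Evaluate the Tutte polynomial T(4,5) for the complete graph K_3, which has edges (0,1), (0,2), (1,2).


T(K_3; x,y) = x^2 + x + y.
T(4,5) = 16 + 4 + 5 = 25.

25


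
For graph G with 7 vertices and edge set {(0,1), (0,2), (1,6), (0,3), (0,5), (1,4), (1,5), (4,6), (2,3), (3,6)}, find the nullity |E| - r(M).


Cycle rank (nullity) = |E| - r(M) = |E| - (|V| - c).
|E| = 10, |V| = 7, c = 1.
Nullity = 10 - (7 - 1) = 10 - 6 = 4.

4


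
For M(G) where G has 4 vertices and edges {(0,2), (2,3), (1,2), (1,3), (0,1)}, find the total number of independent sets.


An independent set in a graphic matroid is an acyclic edge subset.
G has 4 vertices and 5 edges.
Enumerate all 2^5 = 32 subsets, checking for acyclicity.
Total independent sets = 24.

24


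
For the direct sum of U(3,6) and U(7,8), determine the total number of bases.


Bases of a direct sum M1 + M2: |B| = |B(M1)| * |B(M2)|.
|B(U(3,6))| = C(6,3) = 20.
|B(U(7,8))| = C(8,7) = 8.
Total bases = 20 * 8 = 160.

160


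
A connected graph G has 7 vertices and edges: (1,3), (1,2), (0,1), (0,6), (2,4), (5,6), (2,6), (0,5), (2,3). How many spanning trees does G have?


By Kirchhoff's matrix tree theorem, the number of spanning trees equals
the determinant of any cofactor of the Laplacian matrix L.
G has 7 vertices and 9 edges.
Computing the (6 x 6) cofactor determinant gives 30.

30


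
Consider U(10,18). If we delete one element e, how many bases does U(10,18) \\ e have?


Deleting e from U(10,18) gives U(10,17) since n > r.
Bases of U(10,17) = (17 choose 10) = 19448.

19448


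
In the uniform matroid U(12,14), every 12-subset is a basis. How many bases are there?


Bases of U(12,14) are all 12-element subsets of the 14-element ground set.
Number of bases = C(14,12).
C(14,12) = 91.

91


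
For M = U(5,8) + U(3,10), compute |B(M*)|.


(M1+M2)* = M1* + M2*.
M1* = U(3,8), bases: C(8,3) = 56.
M2* = U(7,10), bases: C(10,7) = 120.
|B(M*)| = 56 * 120 = 6720.

6720


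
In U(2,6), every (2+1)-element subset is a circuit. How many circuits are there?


In U(2,6), circuits are the (3)-element subsets.
Any set of 3 elements is dependent, and removing any one element gives
an independent set of size 2, so it is a minimal dependent set.
Number of circuits = (6 choose 3) = 20.

20


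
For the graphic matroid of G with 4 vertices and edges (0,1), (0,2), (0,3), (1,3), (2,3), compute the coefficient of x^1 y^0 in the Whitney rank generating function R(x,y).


R(x,y) = sum over A in 2^E of x^(r(E)-r(A)) * y^(|A|-r(A)).
G has 4 vertices, 5 edges. r(E) = 3.
Enumerate all 2^5 = 32 subsets.
Count subsets with r(E)-r(A)=1 and |A|-r(A)=0: 10.

10


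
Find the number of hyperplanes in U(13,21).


Hyperplanes of U(13,21) are flats of rank 12.
In a uniform matroid, these are exactly the (12)-element subsets.
Count = (21 choose 12) = 293930.

293930


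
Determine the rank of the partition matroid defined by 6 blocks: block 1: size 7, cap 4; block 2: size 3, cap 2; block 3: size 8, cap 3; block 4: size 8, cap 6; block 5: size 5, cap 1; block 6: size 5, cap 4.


Rank of a partition matroid = sum of min(|Si|, ci) for each block.
= min(7,4) + min(3,2) + min(8,3) + min(8,6) + min(5,1) + min(5,4)
= 4 + 2 + 3 + 6 + 1 + 4
= 20.

20


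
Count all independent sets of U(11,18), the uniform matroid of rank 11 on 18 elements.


Independent sets of U(11,18) are all subsets of size <= 11.
Count = (18 choose 0) + (18 choose 1) + (18 choose 2) + (18 choose 3) + (18 choose 4) + (18 choose 5) + (18 choose 6) + (18 choose 7) + (18 choose 8) + (18 choose 9) + (18 choose 10) + (18 choose 11)
     = 1 + 18 + 153 + 816 + 3060 + 8568 + 18564 + 31824 + 43758 + 48620 + 43758 + 31824
     = 230964.

230964


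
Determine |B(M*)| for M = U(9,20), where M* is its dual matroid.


The dual of U(r,n) is U(n-r, n) = U(11,20).
Bases of U(11,20) are all (11)-element subsets.
|B(M*)| = C(20,11) = 167960.

167960


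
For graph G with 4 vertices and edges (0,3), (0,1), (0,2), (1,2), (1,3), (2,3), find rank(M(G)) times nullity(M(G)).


r(M) = |V| - c = 4 - 1 = 3.
nullity = |E| - r(M) = 6 - 3 = 3.
Product = 3 * 3 = 9.

9


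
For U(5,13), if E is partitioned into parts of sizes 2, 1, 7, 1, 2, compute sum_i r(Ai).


r(Ai) = min(|Ai|, 5) for each part.
Sum = min(2,5) + min(1,5) + min(7,5) + min(1,5) + min(2,5)
    = 2 + 1 + 5 + 1 + 2
    = 11.

11


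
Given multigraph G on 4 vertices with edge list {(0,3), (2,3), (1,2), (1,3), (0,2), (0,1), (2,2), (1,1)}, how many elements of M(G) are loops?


In a graphic matroid, a loop is a self-loop edge (u,u) with rank 0.
Examining all 8 edges for self-loops...
Self-loops found: (2,2), (1,1)
Number of loops = 2.

2


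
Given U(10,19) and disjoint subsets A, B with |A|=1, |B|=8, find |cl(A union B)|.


|A union B| = 1 + 8 = 9 (disjoint).
In U(10,19), cl(S) = S if |S| < 10, else cl(S) = E.
Since 9 < 10, cl(A union B) = A union B.
|cl(A union B)| = 9.

9


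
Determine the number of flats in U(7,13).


Flats of U(7,13): every subset of size < 7 is a flat, plus E itself.
Count = (13 choose 0) + (13 choose 1) + (13 choose 2) + (13 choose 3) + (13 choose 4) + (13 choose 5) + (13 choose 6) + 1
     = 1 + 13 + 78 + 286 + 715 + 1287 + 1716 + 1
     = 4097.

4097


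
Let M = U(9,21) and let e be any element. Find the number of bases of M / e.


Contracting e from U(9,21) gives U(8,20).
Bases of U(8,20) = (20 choose 8) = 125970.

125970


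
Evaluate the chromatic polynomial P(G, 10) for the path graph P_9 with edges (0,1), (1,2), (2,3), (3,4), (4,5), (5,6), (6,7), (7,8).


P(P_9, k) = k * (k-1)^(8).
P(10) = 10 * 9^8 = 10 * 43046721 = 430467210.

430467210


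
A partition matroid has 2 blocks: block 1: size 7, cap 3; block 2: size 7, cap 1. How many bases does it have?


A basis picks exactly ci elements from block i.
Number of bases = product of C(|Si|, ci).
= C(7,3) * C(7,1)
= 35 * 7
= 245.

245


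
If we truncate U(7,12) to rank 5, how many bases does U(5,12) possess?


Truncating U(7,12) to rank 5 gives U(5,12).
Bases of U(5,12) are all 5-element subsets of 12 elements.
Number of bases = C(12,5) = 792.

792


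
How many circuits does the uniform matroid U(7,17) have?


In U(7,17), circuits are the (8)-element subsets.
Any set of 8 elements is dependent, and removing any one element gives
an independent set of size 7, so it is a minimal dependent set.
Number of circuits = C(17,8) = 24310.

24310


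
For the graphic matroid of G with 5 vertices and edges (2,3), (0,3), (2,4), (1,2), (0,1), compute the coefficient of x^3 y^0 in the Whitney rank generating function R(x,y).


R(x,y) = sum over A in 2^E of x^(r(E)-r(A)) * y^(|A|-r(A)).
G has 5 vertices, 5 edges. r(E) = 4.
Enumerate all 2^5 = 32 subsets.
Count subsets with r(E)-r(A)=3 and |A|-r(A)=0: 5.

5


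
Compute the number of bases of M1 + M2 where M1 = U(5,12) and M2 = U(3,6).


Bases of a direct sum M1 + M2: |B| = |B(M1)| * |B(M2)|.
|B(U(5,12))| = C(12,5) = 792.
|B(U(3,6))| = C(6,3) = 20.
Total bases = 792 * 20 = 15840.

15840


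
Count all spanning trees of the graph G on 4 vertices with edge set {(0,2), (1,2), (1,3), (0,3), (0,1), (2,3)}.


By Kirchhoff's matrix tree theorem, the number of spanning trees equals
the determinant of any cofactor of the Laplacian matrix L.
G has 4 vertices and 6 edges.
Computing the (3 x 3) cofactor determinant gives 16.

16


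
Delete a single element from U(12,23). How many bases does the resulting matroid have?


Deleting e from U(12,23) gives U(12,22) since n > r.
Bases of U(12,22) = C(22,12) = 22! / (12! * 10!) = 646646.

646646


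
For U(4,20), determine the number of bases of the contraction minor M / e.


Contracting e from U(4,20) gives U(3,19).
Bases of U(3,19) = (19 choose 3) = 969.

969


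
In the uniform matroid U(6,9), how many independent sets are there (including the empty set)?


Independent sets of U(6,9) are all subsets of size <= 6.
Count = C(9,0) + C(9,1) + C(9,2) + C(9,3) + C(9,4) + C(9,5) + C(9,6)
     = 1 + 9 + 36 + 84 + 126 + 126 + 84
     = 466.

466


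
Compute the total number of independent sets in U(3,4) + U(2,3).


For a direct sum, |I(M1+M2)| = |I(M1)| * |I(M2)|.
|I(U(3,4))| = sum C(4,k) for k=0..3 = 15.
|I(U(2,3))| = sum C(3,k) for k=0..2 = 7.
Total = 15 * 7 = 105.

105


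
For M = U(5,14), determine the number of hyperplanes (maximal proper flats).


Hyperplanes of U(5,14) are flats of rank 4.
In a uniform matroid, these are exactly the (4)-element subsets.
Count = C(14,4) = 14! / (4! * 10!) = 1001.

1001


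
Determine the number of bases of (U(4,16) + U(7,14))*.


(M1+M2)* = M1* + M2*.
M1* = U(12,16), bases: C(16,12) = 1820.
M2* = U(7,14), bases: C(14,7) = 3432.
|B(M*)| = 1820 * 3432 = 6246240.

6246240


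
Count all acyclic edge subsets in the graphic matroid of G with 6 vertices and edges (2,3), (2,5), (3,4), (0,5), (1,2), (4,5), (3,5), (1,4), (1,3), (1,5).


An independent set in a graphic matroid is an acyclic edge subset.
G has 6 vertices and 10 edges.
Enumerate all 2^10 = 1024 subsets, checking for acyclicity.
Total independent sets = 396.

396


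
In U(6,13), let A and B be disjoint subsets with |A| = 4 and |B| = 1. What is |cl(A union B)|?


|A union B| = 4 + 1 = 5 (disjoint).
In U(6,13), cl(S) = S if |S| < 6, else cl(S) = E.
Since 5 < 6, cl(A union B) = A union B.
|cl(A union B)| = 5.

5


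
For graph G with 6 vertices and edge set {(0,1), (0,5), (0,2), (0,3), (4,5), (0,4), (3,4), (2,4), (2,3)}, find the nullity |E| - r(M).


Cycle rank (nullity) = |E| - r(M) = |E| - (|V| - c).
|E| = 9, |V| = 6, c = 1.
Nullity = 9 - (6 - 1) = 9 - 5 = 4.

4


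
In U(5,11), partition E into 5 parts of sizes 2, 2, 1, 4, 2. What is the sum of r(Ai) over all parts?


r(Ai) = min(|Ai|, 5) for each part.
Sum = min(2,5) + min(2,5) + min(1,5) + min(4,5) + min(2,5)
    = 2 + 2 + 1 + 4 + 2
    = 11.

11


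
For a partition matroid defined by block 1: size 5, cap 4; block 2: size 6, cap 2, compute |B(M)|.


A basis picks exactly ci elements from block i.
Number of bases = product of C(|Si|, ci).
= C(5,4) * C(6,2)
= 5 * 15
= 75.

75


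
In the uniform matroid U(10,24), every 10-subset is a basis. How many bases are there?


Bases of U(10,24) are all 10-element subsets of the 24-element ground set.
Number of bases = C(24,10).
(24 choose 10) = 1961256.

1961256


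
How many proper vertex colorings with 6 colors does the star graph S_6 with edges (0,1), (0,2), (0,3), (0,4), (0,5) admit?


P(tree, k) = k * (k-1)^(5) for any tree on 6 vertices.
P(6) = 6 * 5^5 = 6 * 3125 = 18750.

18750


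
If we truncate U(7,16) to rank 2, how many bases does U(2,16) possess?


Truncating U(7,16) to rank 2 gives U(2,16).
Bases of U(2,16) are all 2-element subsets of 16 elements.
Number of bases = C(16,2) = (16 * 15) / (1 * 2) = 120.

120


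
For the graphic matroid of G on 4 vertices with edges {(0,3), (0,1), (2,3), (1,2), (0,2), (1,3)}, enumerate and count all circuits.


A circuit in a graphic matroid = edge set of a simple cycle.
G has 4 vertices and 6 edges.
Enumerating all minimal edge subsets forming cycles...
Total circuits found: 7.

7


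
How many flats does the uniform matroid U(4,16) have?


Flats of U(4,16): every subset of size < 4 is a flat, plus E itself.
Count = (16 choose 0) + (16 choose 1) + (16 choose 2) + (16 choose 3) + 1
     = 1 + 16 + 120 + 560 + 1
     = 698.

698


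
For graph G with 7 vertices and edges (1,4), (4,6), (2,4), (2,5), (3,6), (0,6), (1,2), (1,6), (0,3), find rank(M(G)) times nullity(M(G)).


r(M) = |V| - c = 7 - 1 = 6.
nullity = |E| - r(M) = 9 - 6 = 3.
Product = 6 * 3 = 18.

18


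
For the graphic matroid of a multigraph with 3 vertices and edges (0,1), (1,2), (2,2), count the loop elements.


In a graphic matroid, a loop is a self-loop edge (u,u) with rank 0.
Examining all 3 edges for self-loops...
Self-loops found: (2,2)
Number of loops = 1.

1


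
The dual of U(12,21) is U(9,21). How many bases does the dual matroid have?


The dual of U(r,n) is U(n-r, n) = U(9,21).
Bases of U(9,21) are all (9)-element subsets.
|B(M*)| = C(21,9) = 21! / (9! * 12!) = 293930.

293930


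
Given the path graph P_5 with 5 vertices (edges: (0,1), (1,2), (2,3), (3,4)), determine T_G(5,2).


A path on 5 vertices is a tree with 4 edges.
T(x,y) = x^(4) for any tree.
T(5,2) = 5^4 = 625.

625


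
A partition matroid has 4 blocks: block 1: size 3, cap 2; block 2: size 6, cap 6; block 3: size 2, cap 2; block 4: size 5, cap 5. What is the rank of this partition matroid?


Rank of a partition matroid = sum of min(|Si|, ci) for each block.
= min(3,2) + min(6,6) + min(2,2) + min(5,5)
= 2 + 6 + 2 + 5
= 15.

15


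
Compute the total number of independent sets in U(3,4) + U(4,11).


For a direct sum, |I(M1+M2)| = |I(M1)| * |I(M2)|.
|I(U(3,4))| = sum C(4,k) for k=0..3 = 15.
|I(U(4,11))| = sum C(11,k) for k=0..4 = 562.
Total = 15 * 562 = 8430.

8430


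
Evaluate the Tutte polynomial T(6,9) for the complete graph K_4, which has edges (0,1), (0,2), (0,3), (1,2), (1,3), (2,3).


T(K_4; x,y) = x^3 + 3x^2 + 4xy + 2x + y^3 + 3y^2 + 2y.
Substituting x=6, y=9:
= 216 + 108 + 216 + 12 + 729 + 243 + 18
= 1542.

1542


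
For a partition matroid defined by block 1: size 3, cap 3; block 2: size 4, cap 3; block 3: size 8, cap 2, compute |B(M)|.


A basis picks exactly ci elements from block i.
Number of bases = product of C(|Si|, ci).
= C(3,3) * C(4,3) * C(8,2)
= 1 * 4 * 28
= 112.

112


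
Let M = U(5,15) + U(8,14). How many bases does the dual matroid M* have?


(M1+M2)* = M1* + M2*.
M1* = U(10,15), bases: C(15,10) = 3003.
M2* = U(6,14), bases: C(14,6) = 3003.
|B(M*)| = 3003 * 3003 = 9018009.

9018009


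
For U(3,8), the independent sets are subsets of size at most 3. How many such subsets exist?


Independent sets of U(3,8) are all subsets of size <= 3.
Count = C(8,0) + C(8,1) + C(8,2) + C(8,3)
     = 1 + 8 + 28 + 56
     = 93.

93


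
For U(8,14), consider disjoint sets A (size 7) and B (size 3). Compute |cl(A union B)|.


|A union B| = 7 + 3 = 10 (disjoint).
In U(8,14), cl(S) = S if |S| < 8, else cl(S) = E.
Since 10 >= 8, cl(A union B) = E.
|cl(A union B)| = 14.

14


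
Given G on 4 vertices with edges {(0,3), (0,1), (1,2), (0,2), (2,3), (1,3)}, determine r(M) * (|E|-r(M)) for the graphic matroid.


r(M) = |V| - c = 4 - 1 = 3.
nullity = |E| - r(M) = 6 - 3 = 3.
Product = 3 * 3 = 9.

9


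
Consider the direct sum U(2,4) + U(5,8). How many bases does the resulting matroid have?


Bases of a direct sum M1 + M2: |B| = |B(M1)| * |B(M2)|.
|B(U(2,4))| = C(4,2) = 6.
|B(U(5,8))| = C(8,5) = 56.
Total bases = 6 * 56 = 336.

336


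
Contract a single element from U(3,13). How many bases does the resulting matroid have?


Contracting e from U(3,13) gives U(2,12).
Bases of U(2,12) = C(12,2) = (12 * 11) / (1 * 2) = 66.

66


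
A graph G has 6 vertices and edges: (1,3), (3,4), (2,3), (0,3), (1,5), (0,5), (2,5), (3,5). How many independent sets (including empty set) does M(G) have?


An independent set in a graphic matroid is an acyclic edge subset.
G has 6 vertices and 8 edges.
Enumerate all 2^8 = 256 subsets, checking for acyclicity.
Total independent sets = 162.

162


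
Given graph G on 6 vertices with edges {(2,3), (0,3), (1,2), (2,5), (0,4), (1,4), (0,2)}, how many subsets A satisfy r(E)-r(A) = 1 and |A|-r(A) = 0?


R(x,y) = sum over A in 2^E of x^(r(E)-r(A)) * y^(|A|-r(A)).
G has 6 vertices, 7 edges. r(E) = 5.
Enumerate all 2^7 = 128 subsets.
Count subsets with r(E)-r(A)=1 and |A|-r(A)=0: 30.

30


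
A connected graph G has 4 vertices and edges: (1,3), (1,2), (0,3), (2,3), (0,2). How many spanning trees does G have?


By Kirchhoff's matrix tree theorem, the number of spanning trees equals
the determinant of any cofactor of the Laplacian matrix L.
G has 4 vertices and 5 edges.
Computing the (3 x 3) cofactor determinant gives 8.

8


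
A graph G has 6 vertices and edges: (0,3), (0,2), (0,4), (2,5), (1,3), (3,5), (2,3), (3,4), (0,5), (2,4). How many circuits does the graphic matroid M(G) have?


A circuit in a graphic matroid = edge set of a simple cycle.
G has 6 vertices and 10 edges.
Enumerating all minimal edge subsets forming cycles...
Total circuits found: 22.

22


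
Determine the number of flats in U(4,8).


Flats of U(4,8): every subset of size < 4 is a flat, plus E itself.
Count = C(8,0) + C(8,1) + C(8,2) + C(8,3) + 1
     = 1 + 8 + 28 + 56 + 1
     = 94.

94


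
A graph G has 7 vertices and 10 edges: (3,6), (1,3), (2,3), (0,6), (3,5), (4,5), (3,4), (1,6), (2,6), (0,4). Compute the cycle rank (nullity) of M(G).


Cycle rank (nullity) = |E| - r(M) = |E| - (|V| - c).
|E| = 10, |V| = 7, c = 1.
Nullity = 10 - (7 - 1) = 10 - 6 = 4.

4


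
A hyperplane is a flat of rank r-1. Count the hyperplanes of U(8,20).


Hyperplanes of U(8,20) are flats of rank 7.
In a uniform matroid, these are exactly the (7)-element subsets.
Count = (20 choose 7) = 77520.

77520


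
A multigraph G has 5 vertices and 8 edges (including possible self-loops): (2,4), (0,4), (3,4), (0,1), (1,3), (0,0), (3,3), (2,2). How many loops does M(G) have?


In a graphic matroid, a loop is a self-loop edge (u,u) with rank 0.
Examining all 8 edges for self-loops...
Self-loops found: (0,0), (3,3), (2,2)
Number of loops = 3.

3


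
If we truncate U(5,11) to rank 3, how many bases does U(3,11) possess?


Truncating U(5,11) to rank 3 gives U(3,11).
Bases of U(3,11) are all 3-element subsets of 11 elements.
Number of bases = C(11,3) = (11 * 10 * 9) / (1 * 2 * 3) = 165.

165


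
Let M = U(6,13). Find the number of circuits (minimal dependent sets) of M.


In U(6,13), circuits are the (7)-element subsets.
Any set of 7 elements is dependent, and removing any one element gives
an independent set of size 6, so it is a minimal dependent set.
Number of circuits = C(13,7) = 1716.

1716


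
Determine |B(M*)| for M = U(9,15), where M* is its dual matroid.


The dual of U(r,n) is U(n-r, n) = U(6,15).
Bases of U(6,15) are all (6)-element subsets.
|B(M*)| = C(15,6) = 5005.

5005


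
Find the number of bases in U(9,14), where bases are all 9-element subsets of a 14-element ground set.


Bases of U(9,14) are all 9-element subsets of the 14-element ground set.
Number of bases = C(14,9).
C(14,9) = 14! / (9! * 5!) = 2002.

2002


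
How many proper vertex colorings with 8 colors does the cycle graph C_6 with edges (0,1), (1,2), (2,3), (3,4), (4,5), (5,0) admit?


P(C_6, k) = (k-1)^6 + (-1)^6*(k-1).
P(8) = (7)^6 + 7
= 117649 + 7 = 117656.

117656


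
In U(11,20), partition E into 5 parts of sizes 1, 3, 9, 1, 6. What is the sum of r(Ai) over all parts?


r(Ai) = min(|Ai|, 11) for each part.
Sum = min(1,11) + min(3,11) + min(9,11) + min(1,11) + min(6,11)
    = 1 + 3 + 9 + 1 + 6
    = 20.

20


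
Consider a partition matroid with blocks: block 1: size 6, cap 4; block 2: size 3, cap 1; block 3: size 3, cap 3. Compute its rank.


Rank of a partition matroid = sum of min(|Si|, ci) for each block.
= min(6,4) + min(3,1) + min(3,3)
= 4 + 1 + 3
= 8.

8


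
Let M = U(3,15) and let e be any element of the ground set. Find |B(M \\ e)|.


Deleting e from U(3,15) gives U(3,14) since n > r.
Bases of U(3,14) = (14 choose 3) = 364.

364


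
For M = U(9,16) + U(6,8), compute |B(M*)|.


(M1+M2)* = M1* + M2*.
M1* = U(7,16), bases: C(16,7) = 11440.
M2* = U(2,8), bases: C(8,2) = 28.
|B(M*)| = 11440 * 28 = 320320.

320320


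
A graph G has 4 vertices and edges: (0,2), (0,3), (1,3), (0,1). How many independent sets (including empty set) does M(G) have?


An independent set in a graphic matroid is an acyclic edge subset.
G has 4 vertices and 4 edges.
Enumerate all 2^4 = 16 subsets, checking for acyclicity.
Total independent sets = 14.

14


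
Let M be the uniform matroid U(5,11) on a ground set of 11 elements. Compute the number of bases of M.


Bases of U(5,11) are all 5-element subsets of the 11-element ground set.
Number of bases = C(11,5).
(11 choose 5) = 462.

462


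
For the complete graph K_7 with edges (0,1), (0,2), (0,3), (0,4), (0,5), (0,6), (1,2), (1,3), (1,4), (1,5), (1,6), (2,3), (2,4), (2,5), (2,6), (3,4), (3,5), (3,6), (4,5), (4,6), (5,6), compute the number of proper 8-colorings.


P(K_7, k) = k(k-1)(k-2)...(k-6).
P(8) = (8) * (7) * (6) * (5) * (4) * (3) * (2) = 40320.

40320


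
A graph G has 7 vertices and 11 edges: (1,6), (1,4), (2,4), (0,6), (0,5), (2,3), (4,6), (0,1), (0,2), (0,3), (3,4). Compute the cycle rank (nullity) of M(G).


Cycle rank (nullity) = |E| - r(M) = |E| - (|V| - c).
|E| = 11, |V| = 7, c = 1.
Nullity = 11 - (7 - 1) = 11 - 6 = 5.

5


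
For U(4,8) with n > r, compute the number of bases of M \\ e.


Deleting e from U(4,8) gives U(4,7) since n > r.
Bases of U(4,7) = (7 choose 4) = 35.

35


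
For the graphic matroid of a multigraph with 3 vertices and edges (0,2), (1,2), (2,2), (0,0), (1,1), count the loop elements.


In a graphic matroid, a loop is a self-loop edge (u,u) with rank 0.
Examining all 5 edges for self-loops...
Self-loops found: (2,2), (0,0), (1,1)
Number of loops = 3.

3


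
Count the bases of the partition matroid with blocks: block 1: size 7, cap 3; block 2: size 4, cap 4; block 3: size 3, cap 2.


A basis picks exactly ci elements from block i.
Number of bases = product of C(|Si|, ci).
= C(7,3) * C(4,4) * C(3,2)
= 35 * 1 * 3
= 105.

105


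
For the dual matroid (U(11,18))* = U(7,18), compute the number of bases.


The dual of U(r,n) is U(n-r, n) = U(7,18).
Bases of U(7,18) are all (7)-element subsets.
|B(M*)| = (18 choose 7) = 31824.

31824


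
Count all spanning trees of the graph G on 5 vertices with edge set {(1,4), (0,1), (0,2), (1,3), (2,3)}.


By Kirchhoff's matrix tree theorem, the number of spanning trees equals
the determinant of any cofactor of the Laplacian matrix L.
G has 5 vertices and 5 edges.
Computing the (4 x 4) cofactor determinant gives 4.

4


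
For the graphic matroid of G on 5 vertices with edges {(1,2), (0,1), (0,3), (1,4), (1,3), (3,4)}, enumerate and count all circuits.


A circuit in a graphic matroid = edge set of a simple cycle.
G has 5 vertices and 6 edges.
Enumerating all minimal edge subsets forming cycles...
Total circuits found: 3.

3


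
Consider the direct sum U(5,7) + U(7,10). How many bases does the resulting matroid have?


Bases of a direct sum M1 + M2: |B| = |B(M1)| * |B(M2)|.
|B(U(5,7))| = C(7,5) = 21.
|B(U(7,10))| = C(10,7) = 120.
Total bases = 21 * 120 = 2520.

2520


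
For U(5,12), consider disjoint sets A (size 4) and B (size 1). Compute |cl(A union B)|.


|A union B| = 4 + 1 = 5 (disjoint).
In U(5,12), cl(S) = S if |S| < 5, else cl(S) = E.
Since 5 >= 5, cl(A union B) = E.
|cl(A union B)| = 12.

12


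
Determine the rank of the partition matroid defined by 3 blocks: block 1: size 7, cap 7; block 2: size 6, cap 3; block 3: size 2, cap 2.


Rank of a partition matroid = sum of min(|Si|, ci) for each block.
= min(7,7) + min(6,3) + min(2,2)
= 7 + 3 + 2
= 12.

12


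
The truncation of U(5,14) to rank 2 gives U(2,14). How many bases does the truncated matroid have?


Truncating U(5,14) to rank 2 gives U(2,14).
Bases of U(2,14) are all 2-element subsets of 14 elements.
Number of bases = C(14,2) = (14 * 13) / (1 * 2) = 91.

91


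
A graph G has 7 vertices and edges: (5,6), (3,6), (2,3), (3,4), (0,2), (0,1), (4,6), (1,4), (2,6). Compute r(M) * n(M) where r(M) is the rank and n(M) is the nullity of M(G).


r(M) = |V| - c = 7 - 1 = 6.
nullity = |E| - r(M) = 9 - 6 = 3.
Product = 6 * 3 = 18.

18


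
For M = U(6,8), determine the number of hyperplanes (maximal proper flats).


Hyperplanes of U(6,8) are flats of rank 5.
In a uniform matroid, these are exactly the (5)-element subsets.
Count = (8 choose 5) = 56.

56


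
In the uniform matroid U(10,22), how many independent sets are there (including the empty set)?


Independent sets of U(10,22) are all subsets of size <= 10.
Count = (22 choose 0) + (22 choose 1) + (22 choose 2) + (22 choose 3) + (22 choose 4) + (22 choose 5) + (22 choose 6) + (22 choose 7) + (22 choose 8) + (22 choose 9) + (22 choose 10)
     = 1 + 22 + 231 + 1540 + 7315 + 26334 + 74613 + 170544 + 319770 + 497420 + 646646
     = 1744436.

1744436


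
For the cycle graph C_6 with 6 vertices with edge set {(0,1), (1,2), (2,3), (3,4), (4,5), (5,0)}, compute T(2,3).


T(C_6; x,y) = x + x^2 + ... + x^(5) + y.
T(2,3) = 2^1 + 2^2 + 2^3 + 2^4 + 2^5 + 3
= 2 + 4 + 8 + 16 + 32 + 3
= 65.

65


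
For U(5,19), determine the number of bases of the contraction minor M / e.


Contracting e from U(5,19) gives U(4,18).
Bases of U(4,18) = C(18,4) = (18 * 17 * 16 * 15) / (1 * 2 * 3 * 4) = 3060.

3060


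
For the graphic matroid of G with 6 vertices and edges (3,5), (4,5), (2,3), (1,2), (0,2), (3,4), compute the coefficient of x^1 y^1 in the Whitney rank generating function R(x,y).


R(x,y) = sum over A in 2^E of x^(r(E)-r(A)) * y^(|A|-r(A)).
G has 6 vertices, 6 edges. r(E) = 5.
Enumerate all 2^6 = 64 subsets.
Count subsets with r(E)-r(A)=1 and |A|-r(A)=1: 3.

3


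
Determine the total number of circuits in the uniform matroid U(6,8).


In U(6,8), circuits are the (7)-element subsets.
Any set of 7 elements is dependent, and removing any one element gives
an independent set of size 6, so it is a minimal dependent set.
Number of circuits = C(8,7) = 8.

8


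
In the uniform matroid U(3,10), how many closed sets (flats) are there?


Flats of U(3,10): every subset of size < 3 is a flat, plus E itself.
Count = C(10,0) + C(10,1) + C(10,2) + 1
     = 1 + 10 + 45 + 1
     = 57.

57


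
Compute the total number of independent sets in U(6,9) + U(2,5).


For a direct sum, |I(M1+M2)| = |I(M1)| * |I(M2)|.
|I(U(6,9))| = sum C(9,k) for k=0..6 = 466.
|I(U(2,5))| = sum C(5,k) for k=0..2 = 16.
Total = 466 * 16 = 7456.

7456


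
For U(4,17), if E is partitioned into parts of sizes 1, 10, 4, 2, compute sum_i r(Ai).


r(Ai) = min(|Ai|, 4) for each part.
Sum = min(1,4) + min(10,4) + min(4,4) + min(2,4)
    = 1 + 4 + 4 + 2
    = 11.

11


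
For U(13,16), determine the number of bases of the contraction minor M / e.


Contracting e from U(13,16) gives U(12,15).
Bases of U(12,15) = (15 choose 12) = 455.

455


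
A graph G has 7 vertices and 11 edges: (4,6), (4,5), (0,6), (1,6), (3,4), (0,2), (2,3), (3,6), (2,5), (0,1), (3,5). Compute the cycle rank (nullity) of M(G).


Cycle rank (nullity) = |E| - r(M) = |E| - (|V| - c).
|E| = 11, |V| = 7, c = 1.
Nullity = 11 - (7 - 1) = 11 - 6 = 5.

5


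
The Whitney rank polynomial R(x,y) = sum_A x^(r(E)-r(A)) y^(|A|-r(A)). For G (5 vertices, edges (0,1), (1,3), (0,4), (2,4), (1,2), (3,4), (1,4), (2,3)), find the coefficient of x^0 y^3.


R(x,y) = sum over A in 2^E of x^(r(E)-r(A)) * y^(|A|-r(A)).
G has 5 vertices, 8 edges. r(E) = 4.
Enumerate all 2^8 = 256 subsets.
Count subsets with r(E)-r(A)=0 and |A|-r(A)=3: 8.

8


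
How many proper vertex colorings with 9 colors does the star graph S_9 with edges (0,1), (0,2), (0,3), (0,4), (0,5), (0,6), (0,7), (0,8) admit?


P(tree, k) = k * (k-1)^(8) for any tree on 9 vertices.
P(9) = 9 * 8^8 = 9 * 16777216 = 150994944.

150994944


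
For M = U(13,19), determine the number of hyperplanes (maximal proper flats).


Hyperplanes of U(13,19) are flats of rank 12.
In a uniform matroid, these are exactly the (12)-element subsets.
Count = (19 choose 12) = 50388.

50388


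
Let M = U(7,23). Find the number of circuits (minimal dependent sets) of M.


In U(7,23), circuits are the (8)-element subsets.
Any set of 8 elements is dependent, and removing any one element gives
an independent set of size 7, so it is a minimal dependent set.
Number of circuits = C(23,8) = 490314.

490314
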